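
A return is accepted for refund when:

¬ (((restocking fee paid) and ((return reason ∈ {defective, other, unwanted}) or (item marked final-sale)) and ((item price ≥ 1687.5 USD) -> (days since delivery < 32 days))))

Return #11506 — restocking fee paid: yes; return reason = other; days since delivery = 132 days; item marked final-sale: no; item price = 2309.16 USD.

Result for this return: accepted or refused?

Accepted

Atomic conditions:
  restocking fee paid: yes → true
  return reason ∈ {defective, other, unwanted}: other is in the set → true
  item marked final-sale: no → false
  item price ≥ 1687.5 USD: 2309.16 ≥ 1687.5 is true
  days since delivery < 32 days: 132 < 32 is false
Combine:
[1.2] true OR false = true
[1.3] true → false = false
[1] true AND true AND false = false
[root] NOT false = true
Overall: true → accepted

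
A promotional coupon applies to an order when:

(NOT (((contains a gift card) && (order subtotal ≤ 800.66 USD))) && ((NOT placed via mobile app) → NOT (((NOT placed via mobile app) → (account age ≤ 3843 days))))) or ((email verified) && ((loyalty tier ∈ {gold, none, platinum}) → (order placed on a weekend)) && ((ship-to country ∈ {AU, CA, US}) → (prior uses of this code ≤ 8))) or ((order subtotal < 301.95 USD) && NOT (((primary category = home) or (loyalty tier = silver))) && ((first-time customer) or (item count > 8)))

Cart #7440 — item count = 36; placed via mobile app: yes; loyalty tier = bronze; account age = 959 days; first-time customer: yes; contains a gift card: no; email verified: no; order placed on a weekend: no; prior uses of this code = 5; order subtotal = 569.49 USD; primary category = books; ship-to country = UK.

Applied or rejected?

Applied

Atomic conditions:
  contains a gift card: no → false
  order subtotal ≤ 800.66 USD: 569.49 ≤ 800.66 is true
  NOT placed via mobile app: yes → false
  account age ≤ 3843 days: 959 ≤ 3843 is true
  email verified: no → false
  loyalty tier ∈ {gold, none, platinum}: bronze is not in the set → false
  order placed on a weekend: no → false
  ship-to country ∈ {AU, CA, US}: UK is not in the set → false
  prior uses of this code ≤ 8: 5 ≤ 8 is true
  order subtotal < 301.95 USD: 569.49 < 301.95 is false
  primary category = home: books == home is false
  loyalty tier = silver: bronze == silver is false
  first-time customer: yes → true
  item count > 8: 36 > 8 is true
Combine:
[1.1.1] false AND true = false
[1.1] NOT false = true
[1.2.2.1] false → true (antecedent false ⇒ implication holds) = true
[1.2.2] NOT true = false
[1.2] false → false (antecedent false ⇒ implication holds) = true
[1] true AND true = true
[2.2] false → false (antecedent false ⇒ implication holds) = true
[2.3] false → true (antecedent false ⇒ implication holds) = true
[2] false AND true AND true = false
[3.2.1] false OR false = false
[3.2] NOT false = true
[3.3] true OR true = true
[3] false AND true AND true = false
[root] true OR false OR false = true
Overall: true → applied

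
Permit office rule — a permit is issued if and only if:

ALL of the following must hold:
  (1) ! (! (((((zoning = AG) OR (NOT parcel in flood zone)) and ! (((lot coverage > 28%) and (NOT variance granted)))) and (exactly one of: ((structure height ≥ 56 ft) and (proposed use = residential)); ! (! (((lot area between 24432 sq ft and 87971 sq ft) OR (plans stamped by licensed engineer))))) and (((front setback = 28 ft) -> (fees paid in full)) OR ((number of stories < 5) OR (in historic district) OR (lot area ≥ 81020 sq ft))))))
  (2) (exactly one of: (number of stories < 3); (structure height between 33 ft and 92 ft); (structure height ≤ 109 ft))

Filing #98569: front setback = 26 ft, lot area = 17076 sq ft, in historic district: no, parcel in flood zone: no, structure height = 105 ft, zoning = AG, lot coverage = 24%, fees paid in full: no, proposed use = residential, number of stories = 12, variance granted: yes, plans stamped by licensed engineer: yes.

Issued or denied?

Atomic conditions:
  zoning = AG: AG == AG is true
  NOT parcel in flood zone: no → true
  lot coverage > 28%: 24 > 28 is false
  NOT variance granted: yes → false
  structure height ≥ 56 ft: 105 ≥ 56 is true
  proposed use = residential: residential == residential is true
  lot area between 24432 sq ft and 87971 sq ft: 17076 in [24432, 87971] is false
  plans stamped by licensed engineer: yes → true
  front setback = 28 ft: 26 == 28 is false
  fees paid in full: no → false
  number of stories < 5: 12 < 5 is false
  in historic district: no → false
  lot area ≥ 81020 sq ft: 17076 ≥ 81020 is false
  number of stories < 3: 12 < 3 is false
  structure height between 33 ft and 92 ft: 105 in [33, 92] is false
  structure height ≤ 109 ft: 105 ≤ 109 is true
Combine:
[1.1.1.1.1] true OR true = true
[1.1.1.1.2.1] false AND false = false
[1.1.1.1.2] NOT false = true
[1.1.1.1] true AND true = true
[1.1.1.2.1] true AND true = true
[1.1.1.2.2.1.1] false OR true = true
[1.1.1.2.2.1] NOT true = false
[1.1.1.2.2] NOT false = true
[1.1.1.2] exactly-one(true, true) = false
[1.1.1.3.1] false → false (antecedent false ⇒ implication holds) = true
[1.1.1.3.2] false OR false OR false = false
[1.1.1.3] true OR false = true
[1.1.1] true AND false AND true = false
[1.1] NOT false = true
[1] NOT true = false
[2] exactly-one(false, false, true) = true
[root] false AND true = false
Overall: false → denied

Denied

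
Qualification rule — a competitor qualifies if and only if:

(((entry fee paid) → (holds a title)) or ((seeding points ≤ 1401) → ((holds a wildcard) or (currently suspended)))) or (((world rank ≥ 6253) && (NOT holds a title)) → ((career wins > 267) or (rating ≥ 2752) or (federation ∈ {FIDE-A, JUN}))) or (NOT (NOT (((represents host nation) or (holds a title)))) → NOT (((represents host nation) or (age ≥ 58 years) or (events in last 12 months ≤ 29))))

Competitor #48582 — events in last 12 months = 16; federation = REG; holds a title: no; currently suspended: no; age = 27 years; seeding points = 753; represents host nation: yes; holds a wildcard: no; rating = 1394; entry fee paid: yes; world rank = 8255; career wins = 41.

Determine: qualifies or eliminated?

Eliminated

Atomic conditions:
  entry fee paid: yes → true
  holds a title: no → false
  seeding points ≤ 1401: 753 ≤ 1401 is true
  holds a wildcard: no → false
  currently suspended: no → false
  world rank ≥ 6253: 8255 ≥ 6253 is true
  NOT holds a title: no → true
  career wins > 267: 41 > 267 is false
  rating ≥ 2752: 1394 ≥ 2752 is false
  federation ∈ {FIDE-A, JUN}: REG is not in the set → false
  represents host nation: yes → true
  age ≥ 58 years: 27 ≥ 58 is false
  events in last 12 months ≤ 29: 16 ≤ 29 is true
Combine:
[1.1] true → false = false
[1.2.2] false OR false = false
[1.2] true → false = false
[1] false OR false = false
[2.1] true AND true = true
[2.2] false OR false OR false = false
[2] true → false = false
[3.1.1.1] true OR false = true
[3.1.1] NOT true = false
[3.1] NOT false = true
[3.2.1] true OR false OR true = true
[3.2] NOT true = false
[3] true → false = false
[root] false OR false OR false = false
Overall: false → eliminated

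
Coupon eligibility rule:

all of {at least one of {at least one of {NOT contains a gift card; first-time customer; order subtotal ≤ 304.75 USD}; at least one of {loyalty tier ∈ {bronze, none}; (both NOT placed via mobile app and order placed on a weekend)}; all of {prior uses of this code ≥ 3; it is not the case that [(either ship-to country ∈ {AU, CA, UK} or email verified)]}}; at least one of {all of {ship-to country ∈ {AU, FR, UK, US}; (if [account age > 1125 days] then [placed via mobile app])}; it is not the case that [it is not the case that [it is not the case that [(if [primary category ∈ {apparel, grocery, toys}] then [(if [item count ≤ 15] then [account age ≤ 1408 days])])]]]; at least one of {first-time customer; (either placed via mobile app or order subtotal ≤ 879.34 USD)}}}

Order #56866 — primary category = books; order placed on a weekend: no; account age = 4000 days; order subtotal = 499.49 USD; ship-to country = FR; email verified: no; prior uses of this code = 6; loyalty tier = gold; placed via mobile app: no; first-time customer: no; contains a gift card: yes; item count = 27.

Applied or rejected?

Applied

Atomic conditions:
  NOT contains a gift card: yes → false
  first-time customer: no → false
  order subtotal ≤ 304.75 USD: 499.49 ≤ 304.75 is false
  loyalty tier ∈ {bronze, none}: gold is not in the set → false
  NOT placed via mobile app: no → true
  order placed on a weekend: no → false
  prior uses of this code ≥ 3: 6 ≥ 3 is true
  ship-to country ∈ {AU, CA, UK}: FR is not in the set → false
  email verified: no → false
  ship-to country ∈ {AU, FR, UK, US}: FR is in the set → true
  account age > 1125 days: 4000 > 1125 is true
  placed via mobile app: no → false
  primary category ∈ {apparel, grocery, toys}: books is not in the set → false
  item count ≤ 15: 27 ≤ 15 is false
  account age ≤ 1408 days: 4000 ≤ 1408 is false
  order subtotal ≤ 879.34 USD: 499.49 ≤ 879.34 is true
Combine:
[1.1] false OR false OR false = false
[1.2.2] true AND false = false
[1.2] false OR false = false
[1.3.2.1] false OR false = false
[1.3.2] NOT false = true
[1.3] true AND true = true
[1] false OR false OR true = true
[2.1.2] true → false = false
[2.1] true AND false = false
[2.2.1.1.1.2] false → false (antecedent false ⇒ implication holds) = true
[2.2.1.1.1] false → true (antecedent false ⇒ implication holds) = true
[2.2.1.1] NOT true = false
[2.2.1] NOT false = true
[2.2] NOT true = false
[2.3.2] false OR true = true
[2.3] false OR true = true
[2] false OR false OR true = true
[root] true AND true = true
Overall: true → applied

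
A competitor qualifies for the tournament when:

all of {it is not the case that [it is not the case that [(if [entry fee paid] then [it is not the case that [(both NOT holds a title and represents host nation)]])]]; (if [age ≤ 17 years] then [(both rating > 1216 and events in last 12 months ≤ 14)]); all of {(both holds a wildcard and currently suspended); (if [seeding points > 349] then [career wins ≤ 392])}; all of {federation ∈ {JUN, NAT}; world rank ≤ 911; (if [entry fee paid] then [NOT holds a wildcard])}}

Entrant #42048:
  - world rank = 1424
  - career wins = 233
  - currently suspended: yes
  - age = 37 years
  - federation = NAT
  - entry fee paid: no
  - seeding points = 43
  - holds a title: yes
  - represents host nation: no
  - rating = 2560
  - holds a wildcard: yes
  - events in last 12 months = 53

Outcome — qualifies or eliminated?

Atomic conditions:
  entry fee paid: no → false
  NOT holds a title: yes → false
  represents host nation: no → false
  age ≤ 17 years: 37 ≤ 17 is false
  rating > 1216: 2560 > 1216 is true
  events in last 12 months ≤ 14: 53 ≤ 14 is false
  holds a wildcard: yes → true
  currently suspended: yes → true
  seeding points > 349: 43 > 349 is false
  career wins ≤ 392: 233 ≤ 392 is true
  federation ∈ {JUN, NAT}: NAT is in the set → true
  world rank ≤ 911: 1424 ≤ 911 is false
  NOT holds a wildcard: yes → false
Combine:
[1.1.1.2.1] false AND false = false
[1.1.1.2] NOT false = true
[1.1.1] false → true (antecedent false ⇒ implication holds) = true
[1.1] NOT true = false
[1] NOT false = true
[2.2] true AND false = false
[2] false → false (antecedent false ⇒ implication holds) = true
[3.1] true AND true = true
[3.2] false → true (antecedent false ⇒ implication holds) = true
[3] true AND true = true
[4.3] false → false (antecedent false ⇒ implication holds) = true
[4] true AND false AND true = false
[root] true AND true AND true AND false = false
Overall: false → eliminated

Eliminated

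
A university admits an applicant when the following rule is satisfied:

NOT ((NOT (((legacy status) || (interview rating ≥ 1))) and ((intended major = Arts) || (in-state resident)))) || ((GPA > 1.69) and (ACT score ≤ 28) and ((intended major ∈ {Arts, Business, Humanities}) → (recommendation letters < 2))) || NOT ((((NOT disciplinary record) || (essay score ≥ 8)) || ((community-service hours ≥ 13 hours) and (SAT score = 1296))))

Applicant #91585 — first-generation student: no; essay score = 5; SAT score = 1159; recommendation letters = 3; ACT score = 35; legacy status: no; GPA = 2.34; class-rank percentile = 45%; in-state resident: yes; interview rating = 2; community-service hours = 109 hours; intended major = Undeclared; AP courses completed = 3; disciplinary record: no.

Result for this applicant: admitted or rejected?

Admitted

Atomic conditions:
  legacy status: no → false
  interview rating ≥ 1: 2 ≥ 1 is true
  intended major = Arts: Undeclared == Arts is false
  in-state resident: yes → true
  GPA > 1.69: 2.34 > 1.69 is true
  ACT score ≤ 28: 35 ≤ 28 is false
  intended major ∈ {Arts, Business, Humanities}: Undeclared is not in the set → false
  recommendation letters < 2: 3 < 2 is false
  NOT disciplinary record: no → true
  essay score ≥ 8: 5 ≥ 8 is false
  community-service hours ≥ 13 hours: 109 ≥ 13 is true
  SAT score = 1296: 1159 == 1296 is false
Combine:
[1.1.1.1] false OR true = true
[1.1.1] NOT true = false
[1.1.2] false OR true = true
[1.1] false AND true = false
[1] NOT false = true
[2.3] false → false (antecedent false ⇒ implication holds) = true
[2] true AND false AND true = false
[3.1.1] true OR false = true
[3.1.2] true AND false = false
[3.1] true OR false = true
[3] NOT true = false
[root] true OR false OR false = true
Overall: true → admitted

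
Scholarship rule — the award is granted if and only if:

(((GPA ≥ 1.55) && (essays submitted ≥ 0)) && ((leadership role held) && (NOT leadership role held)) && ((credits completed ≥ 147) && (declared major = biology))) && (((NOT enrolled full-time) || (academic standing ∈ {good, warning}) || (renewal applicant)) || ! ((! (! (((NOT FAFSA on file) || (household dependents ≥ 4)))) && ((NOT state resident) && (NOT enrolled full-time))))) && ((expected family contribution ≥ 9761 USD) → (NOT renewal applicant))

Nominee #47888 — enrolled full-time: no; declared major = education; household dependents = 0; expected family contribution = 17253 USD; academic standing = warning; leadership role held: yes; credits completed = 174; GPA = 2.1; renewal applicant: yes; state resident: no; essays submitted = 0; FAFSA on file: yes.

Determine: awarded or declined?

Declined

Atomic conditions:
  GPA ≥ 1.55: 2.1 ≥ 1.55 is true
  essays submitted ≥ 0: 0 ≥ 0 is true
  leadership role held: yes → true
  NOT leadership role held: yes → false
  credits completed ≥ 147: 174 ≥ 147 is true
  declared major = biology: education == biology is false
  NOT enrolled full-time: no → true
  academic standing ∈ {good, warning}: warning is in the set → true
  renewal applicant: yes → true
  NOT FAFSA on file: yes → false
  household dependents ≥ 4: 0 ≥ 4 is false
  NOT state resident: no → true
  expected family contribution ≥ 9761 USD: 17253 ≥ 9761 is true
  NOT renewal applicant: yes → false
Combine:
[1.1] true AND true = true
[1.2] true AND false = false
[1.3] true AND false = false
[1] true AND false AND false = false
[2.1] true OR true OR true = true
[2.2.1.1.1.1] false OR false = false
[2.2.1.1.1] NOT false = true
[2.2.1.1] NOT true = false
[2.2.1.2] true AND true = true
[2.2.1] false AND true = false
[2.2] NOT false = true
[2] true OR true = true
[3] true → false = false
[root] false AND true AND false = false
Overall: false → declined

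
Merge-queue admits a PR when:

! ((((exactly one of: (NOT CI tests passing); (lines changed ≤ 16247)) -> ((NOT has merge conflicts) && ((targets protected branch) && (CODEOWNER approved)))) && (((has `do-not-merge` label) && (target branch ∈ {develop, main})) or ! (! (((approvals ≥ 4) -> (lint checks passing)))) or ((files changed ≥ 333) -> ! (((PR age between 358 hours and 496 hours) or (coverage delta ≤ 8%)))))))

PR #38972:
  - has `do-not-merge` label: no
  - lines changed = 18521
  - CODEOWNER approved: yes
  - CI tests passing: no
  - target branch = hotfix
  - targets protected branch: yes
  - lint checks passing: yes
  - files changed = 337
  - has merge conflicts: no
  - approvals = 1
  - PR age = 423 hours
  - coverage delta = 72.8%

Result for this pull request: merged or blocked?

Atomic conditions:
  NOT CI tests passing: no → true
  lines changed ≤ 16247: 18521 ≤ 16247 is false
  NOT has merge conflicts: no → true
  targets protected branch: yes → true
  CODEOWNER approved: yes → true
  has `do-not-merge` label: no → false
  target branch ∈ {develop, main}: hotfix is not in the set → false
  approvals ≥ 4: 1 ≥ 4 is false
  lint checks passing: yes → true
  files changed ≥ 333: 337 ≥ 333 is true
  PR age between 358 hours and 496 hours: 423 in [358, 496] is true
  coverage delta ≤ 8%: 72.8 ≤ 8 is false
Combine:
[1.1.1] exactly-one(true, false) = true
[1.1.2.2] true AND true = true
[1.1.2] true AND true = true
[1.1] true → true = true
[1.2.1] false AND false = false
[1.2.2.1.1] false → true (antecedent false ⇒ implication holds) = true
[1.2.2.1] NOT true = false
[1.2.2] NOT false = true
[1.2.3.2.1] true OR false = true
[1.2.3.2] NOT true = false
[1.2.3] true → false = false
[1.2] false OR true OR false = true
[1] true AND true = true
[root] NOT true = false
Overall: false → blocked

Blocked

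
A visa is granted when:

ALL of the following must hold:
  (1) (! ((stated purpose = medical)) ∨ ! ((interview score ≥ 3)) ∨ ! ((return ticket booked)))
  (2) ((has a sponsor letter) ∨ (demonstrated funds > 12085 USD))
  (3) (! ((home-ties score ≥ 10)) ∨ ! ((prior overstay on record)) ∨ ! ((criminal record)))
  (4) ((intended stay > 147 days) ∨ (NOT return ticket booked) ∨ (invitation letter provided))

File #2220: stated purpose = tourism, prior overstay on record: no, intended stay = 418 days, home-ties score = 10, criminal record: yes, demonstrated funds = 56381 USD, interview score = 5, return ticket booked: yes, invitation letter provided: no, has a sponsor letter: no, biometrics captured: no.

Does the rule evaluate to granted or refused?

Granted

Atomic conditions:
  stated purpose = medical: tourism == medical is false
  interview score ≥ 3: 5 ≥ 3 is true
  return ticket booked: yes → true
  has a sponsor letter: no → false
  demonstrated funds > 12085 USD: 56381 > 12085 is true
  home-ties score ≥ 10: 10 ≥ 10 is true
  prior overstay on record: no → false
  criminal record: yes → true
  intended stay > 147 days: 418 > 147 is true
  NOT return ticket booked: yes → false
  invitation letter provided: no → false
Combine:
[1.1] NOT false = true
[1.2] NOT true = false
[1.3] NOT true = false
[1] true OR false OR false = true
[2] false OR true = true
[3.1] NOT true = false
[3.2] NOT false = true
[3.3] NOT true = false
[3] false OR true OR false = true
[4] true OR false OR false = true
[root] true AND true AND true AND true = true
Overall: true → granted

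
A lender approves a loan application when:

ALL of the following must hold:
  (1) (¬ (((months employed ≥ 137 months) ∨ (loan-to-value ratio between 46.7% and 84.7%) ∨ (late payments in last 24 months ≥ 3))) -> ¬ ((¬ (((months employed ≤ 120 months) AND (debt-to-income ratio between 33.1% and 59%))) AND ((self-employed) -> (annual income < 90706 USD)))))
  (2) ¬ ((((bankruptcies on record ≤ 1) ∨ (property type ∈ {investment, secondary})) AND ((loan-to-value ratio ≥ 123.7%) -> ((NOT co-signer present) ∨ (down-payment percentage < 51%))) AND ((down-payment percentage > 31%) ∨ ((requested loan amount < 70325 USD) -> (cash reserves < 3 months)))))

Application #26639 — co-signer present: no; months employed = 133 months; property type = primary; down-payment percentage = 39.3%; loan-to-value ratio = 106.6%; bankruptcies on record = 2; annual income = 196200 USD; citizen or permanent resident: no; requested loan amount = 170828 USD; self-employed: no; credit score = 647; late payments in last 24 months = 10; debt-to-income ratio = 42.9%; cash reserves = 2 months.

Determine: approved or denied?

Approved

Atomic conditions:
  months employed ≥ 137 months: 133 ≥ 137 is false
  loan-to-value ratio between 46.7% and 84.7%: 106.6 in [46.7, 84.7] is false
  late payments in last 24 months ≥ 3: 10 ≥ 3 is true
  months employed ≤ 120 months: 133 ≤ 120 is false
  debt-to-income ratio between 33.1% and 59%: 42.9 in [33.1, 59] is true
  self-employed: no → false
  annual income < 90706 USD: 196200 < 90706 is false
  bankruptcies on record ≤ 1: 2 ≤ 1 is false
  property type ∈ {investment, secondary}: primary is not in the set → false
  loan-to-value ratio ≥ 123.7%: 106.6 ≥ 123.7 is false
  NOT co-signer present: no → true
  down-payment percentage < 51%: 39.3 < 51 is true
  down-payment percentage > 31%: 39.3 > 31 is true
  requested loan amount < 70325 USD: 170828 < 70325 is false
  cash reserves < 3 months: 2 < 3 is true
Combine:
[1.1.1] false OR false OR true = true
[1.1] NOT true = false
[1.2.1.1.1] false AND true = false
[1.2.1.1] NOT false = true
[1.2.1.2] false → false (antecedent false ⇒ implication holds) = true
[1.2.1] true AND true = true
[1.2] NOT true = false
[1] false → false (antecedent false ⇒ implication holds) = true
[2.1.1] false OR false = false
[2.1.2.2] true OR true = true
[2.1.2] false → true (antecedent false ⇒ implication holds) = true
[2.1.3.2] false → true (antecedent false ⇒ implication holds) = true
[2.1.3] true OR true = true
[2.1] false AND true AND true = false
[2] NOT false = true
[root] true AND true = true
Overall: true → approved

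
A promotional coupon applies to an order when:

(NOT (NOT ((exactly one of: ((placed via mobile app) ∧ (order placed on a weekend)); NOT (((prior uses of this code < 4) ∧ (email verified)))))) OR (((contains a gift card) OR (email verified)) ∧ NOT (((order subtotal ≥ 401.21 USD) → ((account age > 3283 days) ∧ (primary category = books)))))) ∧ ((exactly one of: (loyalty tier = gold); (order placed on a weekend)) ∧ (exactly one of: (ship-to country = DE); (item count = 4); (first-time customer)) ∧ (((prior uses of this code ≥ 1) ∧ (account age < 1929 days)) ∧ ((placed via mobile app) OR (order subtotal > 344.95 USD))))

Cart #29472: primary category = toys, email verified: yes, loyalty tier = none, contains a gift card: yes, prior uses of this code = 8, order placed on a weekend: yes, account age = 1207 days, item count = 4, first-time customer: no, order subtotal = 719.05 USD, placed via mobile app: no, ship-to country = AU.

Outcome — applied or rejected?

Applied

Atomic conditions:
  placed via mobile app: no → false
  order placed on a weekend: yes → true
  prior uses of this code < 4: 8 < 4 is false
  email verified: yes → true
  contains a gift card: yes → true
  order subtotal ≥ 401.21 USD: 719.05 ≥ 401.21 is true
  account age > 3283 days: 1207 > 3283 is false
  primary category = books: toys == books is false
  loyalty tier = gold: none == gold is false
  ship-to country = DE: AU == DE is false
  item count = 4: 4 == 4 is true
  first-time customer: no → false
  prior uses of this code ≥ 1: 8 ≥ 1 is true
  account age < 1929 days: 1207 < 1929 is true
  order subtotal > 344.95 USD: 719.05 > 344.95 is true
Combine:
[1.1.1.1.1] false AND true = false
[1.1.1.1.2.1] false AND true = false
[1.1.1.1.2] NOT false = true
[1.1.1.1] exactly-one(false, true) = true
[1.1.1] NOT true = false
[1.1] NOT false = true
[1.2.1] true OR true = true
[1.2.2.1.2] false AND false = false
[1.2.2.1] true → false = false
[1.2.2] NOT false = true
[1.2] true AND true = true
[1] true OR true = true
[2.1] exactly-one(false, true) = true
[2.2] exactly-one(false, true, false) = true
[2.3.1] true AND true = true
[2.3.2] false OR true = true
[2.3] true AND true = true
[2] true AND true AND true = true
[root] true AND true = true
Overall: true → applied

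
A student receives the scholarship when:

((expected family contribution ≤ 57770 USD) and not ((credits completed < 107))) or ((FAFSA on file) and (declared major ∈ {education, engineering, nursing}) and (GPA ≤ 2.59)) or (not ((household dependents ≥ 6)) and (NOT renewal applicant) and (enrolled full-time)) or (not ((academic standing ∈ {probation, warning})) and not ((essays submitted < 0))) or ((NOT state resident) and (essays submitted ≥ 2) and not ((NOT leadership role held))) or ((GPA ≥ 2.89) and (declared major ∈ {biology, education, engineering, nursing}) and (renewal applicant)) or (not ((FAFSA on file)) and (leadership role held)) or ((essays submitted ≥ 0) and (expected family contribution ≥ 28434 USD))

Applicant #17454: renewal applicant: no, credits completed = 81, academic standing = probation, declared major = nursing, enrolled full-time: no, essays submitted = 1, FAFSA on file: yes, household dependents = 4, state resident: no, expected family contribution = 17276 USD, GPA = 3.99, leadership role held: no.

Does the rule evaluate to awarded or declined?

Declined

Atomic conditions:
  expected family contribution ≤ 57770 USD: 17276 ≤ 57770 is true
  credits completed < 107: 81 < 107 is true
  FAFSA on file: yes → true
  declared major ∈ {education, engineering, nursing}: nursing is in the set → true
  GPA ≤ 2.59: 3.99 ≤ 2.59 is false
  household dependents ≥ 6: 4 ≥ 6 is false
  NOT renewal applicant: no → true
  enrolled full-time: no → false
  academic standing ∈ {probation, warning}: probation is in the set → true
  essays submitted < 0: 1 < 0 is false
  NOT state resident: no → true
  essays submitted ≥ 2: 1 ≥ 2 is false
  NOT leadership role held: no → true
  GPA ≥ 2.89: 3.99 ≥ 2.89 is true
  declared major ∈ {biology, education, engineering, nursing}: nursing is in the set → true
  renewal applicant: no → false
  leadership role held: no → false
  essays submitted ≥ 0: 1 ≥ 0 is true
  expected family contribution ≥ 28434 USD: 17276 ≥ 28434 is false
Combine:
[1.2] NOT true = false
[1] true AND false = false
[2] true AND true AND false = false
[3.1] NOT false = true
[3] true AND true AND false = false
[4.1] NOT true = false
[4.2] NOT false = true
[4] false AND true = false
[5.3] NOT true = false
[5] true AND false AND false = false
[6] true AND true AND false = false
[7.1] NOT true = false
[7] false AND false = false
[8] true AND false = false
[root] false OR false OR false OR false OR false OR false OR false OR false = false
Overall: false → declined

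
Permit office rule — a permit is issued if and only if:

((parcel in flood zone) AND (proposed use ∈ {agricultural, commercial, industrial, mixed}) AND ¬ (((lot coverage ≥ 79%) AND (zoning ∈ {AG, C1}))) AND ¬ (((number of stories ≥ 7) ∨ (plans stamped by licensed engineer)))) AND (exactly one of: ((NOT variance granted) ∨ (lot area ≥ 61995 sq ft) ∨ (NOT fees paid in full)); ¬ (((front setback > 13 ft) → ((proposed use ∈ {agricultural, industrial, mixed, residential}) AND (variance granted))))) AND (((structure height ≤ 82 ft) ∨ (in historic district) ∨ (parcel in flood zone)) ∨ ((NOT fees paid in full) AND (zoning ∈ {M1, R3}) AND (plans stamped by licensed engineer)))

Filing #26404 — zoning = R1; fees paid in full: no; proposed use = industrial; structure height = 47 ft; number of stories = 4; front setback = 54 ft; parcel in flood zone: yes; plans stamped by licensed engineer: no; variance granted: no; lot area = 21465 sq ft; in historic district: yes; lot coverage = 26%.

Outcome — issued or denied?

Denied

Atomic conditions:
  parcel in flood zone: yes → true
  proposed use ∈ {agricultural, commercial, industrial, mixed}: industrial is in the set → true
  lot coverage ≥ 79%: 26 ≥ 79 is false
  zoning ∈ {AG, C1}: R1 is not in the set → false
  number of stories ≥ 7: 4 ≥ 7 is false
  plans stamped by licensed engineer: no → false
  NOT variance granted: no → true
  lot area ≥ 61995 sq ft: 21465 ≥ 61995 is false
  NOT fees paid in full: no → true
  front setback > 13 ft: 54 > 13 is true
  proposed use ∈ {agricultural, industrial, mixed, residential}: industrial is in the set → true
  variance granted: no → false
  structure height ≤ 82 ft: 47 ≤ 82 is true
  in historic district: yes → true
  zoning ∈ {M1, R3}: R1 is not in the set → false
Combine:
[1.3.1] false AND false = false
[1.3] NOT false = true
[1.4.1] false OR false = false
[1.4] NOT false = true
[1] true AND true AND true AND true = true
[2.1] true OR false OR true = true
[2.2.1.2] true AND false = false
[2.2.1] true → false = false
[2.2] NOT false = true
[2] exactly-one(true, true) = false
[3.1] true OR true OR true = true
[3.2] true AND false AND false = false
[3] true OR false = true
[root] true AND false AND true = false
Overall: false → denied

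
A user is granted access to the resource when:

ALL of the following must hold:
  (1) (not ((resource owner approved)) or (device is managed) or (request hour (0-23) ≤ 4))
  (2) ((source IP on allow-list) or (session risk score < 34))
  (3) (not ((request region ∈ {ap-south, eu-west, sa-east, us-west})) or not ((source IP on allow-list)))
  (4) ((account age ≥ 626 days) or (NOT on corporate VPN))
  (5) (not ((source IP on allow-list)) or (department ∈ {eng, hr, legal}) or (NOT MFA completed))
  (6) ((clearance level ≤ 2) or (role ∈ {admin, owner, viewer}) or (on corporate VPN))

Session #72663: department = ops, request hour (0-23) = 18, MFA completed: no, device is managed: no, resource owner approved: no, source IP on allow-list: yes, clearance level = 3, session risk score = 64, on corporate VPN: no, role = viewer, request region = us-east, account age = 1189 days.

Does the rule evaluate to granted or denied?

Granted

Atomic conditions:
  resource owner approved: no → false
  device is managed: no → false
  request hour (0-23) ≤ 4: 18 ≤ 4 is false
  source IP on allow-list: yes → true
  session risk score < 34: 64 < 34 is false
  request region ∈ {ap-south, eu-west, sa-east, us-west}: us-east is not in the set → false
  account age ≥ 626 days: 1189 ≥ 626 is true
  NOT on corporate VPN: no → true
  department ∈ {eng, hr, legal}: ops is not in the set → false
  NOT MFA completed: no → true
  clearance level ≤ 2: 3 ≤ 2 is false
  role ∈ {admin, owner, viewer}: viewer is in the set → true
  on corporate VPN: no → false
Combine:
[1.1] NOT false = true
[1] true OR false OR false = true
[2] true OR false = true
[3.1] NOT false = true
[3.2] NOT true = false
[3] true OR false = true
[4] true OR true = true
[5.1] NOT true = false
[5] false OR false OR true = true
[6] false OR true OR false = true
[root] true AND true AND true AND true AND true AND true = true
Overall: true → granted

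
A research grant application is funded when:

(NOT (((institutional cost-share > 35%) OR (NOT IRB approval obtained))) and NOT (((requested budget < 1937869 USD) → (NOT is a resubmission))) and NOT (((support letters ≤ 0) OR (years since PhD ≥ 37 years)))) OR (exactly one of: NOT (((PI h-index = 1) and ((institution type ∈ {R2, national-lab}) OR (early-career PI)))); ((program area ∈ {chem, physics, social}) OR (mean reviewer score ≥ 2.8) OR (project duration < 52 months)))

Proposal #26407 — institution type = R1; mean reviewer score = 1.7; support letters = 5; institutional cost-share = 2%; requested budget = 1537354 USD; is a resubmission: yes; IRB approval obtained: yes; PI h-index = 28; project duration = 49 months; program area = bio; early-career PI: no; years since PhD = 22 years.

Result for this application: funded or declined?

Atomic conditions:
  institutional cost-share > 35%: 2 > 35 is false
  NOT IRB approval obtained: yes → false
  requested budget < 1937869 USD: 1537354 < 1937869 is true
  NOT is a resubmission: yes → false
  support letters ≤ 0: 5 ≤ 0 is false
  years since PhD ≥ 37 years: 22 ≥ 37 is false
  PI h-index = 1: 28 == 1 is false
  institution type ∈ {R2, national-lab}: R1 is not in the set → false
  early-career PI: no → false
  program area ∈ {chem, physics, social}: bio is not in the set → false
  mean reviewer score ≥ 2.8: 1.7 ≥ 2.8 is false
  project duration < 52 months: 49 < 52 is true
Combine:
[1.1.1] false OR false = false
[1.1] NOT false = true
[1.2.1] true → false = false
[1.2] NOT false = true
[1.3.1] false OR false = false
[1.3] NOT false = true
[1] true AND true AND true = true
[2.1.1.2] false OR false = false
[2.1.1] false AND false = false
[2.1] NOT false = true
[2.2] false OR false OR true = true
[2] exactly-one(true, true) = false
[root] true OR false = true
Overall: true → funded

Funded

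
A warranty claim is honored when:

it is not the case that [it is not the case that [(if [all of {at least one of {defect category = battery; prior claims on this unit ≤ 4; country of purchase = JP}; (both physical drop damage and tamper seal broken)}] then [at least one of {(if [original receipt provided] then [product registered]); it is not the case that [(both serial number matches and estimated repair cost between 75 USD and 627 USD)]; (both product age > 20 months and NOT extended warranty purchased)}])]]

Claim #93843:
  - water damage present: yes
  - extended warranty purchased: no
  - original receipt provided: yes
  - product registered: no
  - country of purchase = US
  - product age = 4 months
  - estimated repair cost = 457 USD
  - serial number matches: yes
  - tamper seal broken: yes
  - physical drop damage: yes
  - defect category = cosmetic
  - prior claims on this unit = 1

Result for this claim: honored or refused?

Refused

Atomic conditions:
  defect category = battery: cosmetic == battery is false
  prior claims on this unit ≤ 4: 1 ≤ 4 is true
  country of purchase = JP: US == JP is false
  physical drop damage: yes → true
  tamper seal broken: yes → true
  original receipt provided: yes → true
  product registered: no → false
  serial number matches: yes → true
  estimated repair cost between 75 USD and 627 USD: 457 in [75, 627] is true
  product age > 20 months: 4 > 20 is false
  NOT extended warranty purchased: no → true
Combine:
[1.1.1.1] false OR true OR false = true
[1.1.1.2] true AND true = true
[1.1.1] true AND true = true
[1.1.2.1] true → false = false
[1.1.2.2.1] true AND true = true
[1.1.2.2] NOT true = false
[1.1.2.3] false AND true = false
[1.1.2] false OR false OR false = false
[1.1] true → false = false
[1] NOT false = true
[root] NOT true = false
Overall: false → refused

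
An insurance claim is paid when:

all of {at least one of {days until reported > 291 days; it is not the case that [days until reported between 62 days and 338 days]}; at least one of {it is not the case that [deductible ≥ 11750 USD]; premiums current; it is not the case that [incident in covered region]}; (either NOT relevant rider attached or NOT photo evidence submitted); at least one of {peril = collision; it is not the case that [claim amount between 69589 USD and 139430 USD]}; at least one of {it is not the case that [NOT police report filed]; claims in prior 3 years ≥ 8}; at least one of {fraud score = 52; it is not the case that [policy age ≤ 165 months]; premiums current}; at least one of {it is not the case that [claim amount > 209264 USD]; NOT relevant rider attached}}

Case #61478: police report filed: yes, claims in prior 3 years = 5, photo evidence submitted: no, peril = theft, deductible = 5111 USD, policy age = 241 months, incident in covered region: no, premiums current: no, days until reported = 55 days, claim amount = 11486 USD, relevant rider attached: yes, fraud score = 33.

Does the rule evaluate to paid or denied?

Atomic conditions:
  days until reported > 291 days: 55 > 291 is false
  days until reported between 62 days and 338 days: 55 in [62, 338] is false
  deductible ≥ 11750 USD: 5111 ≥ 11750 is false
  premiums current: no → false
  incident in covered region: no → false
  NOT relevant rider attached: yes → false
  NOT photo evidence submitted: no → true
  peril = collision: theft == collision is false
  claim amount between 69589 USD and 139430 USD: 11486 in [69589, 139430] is false
  NOT police report filed: yes → false
  claims in prior 3 years ≥ 8: 5 ≥ 8 is false
  fraud score = 52: 33 == 52 is false
  policy age ≤ 165 months: 241 ≤ 165 is false
  claim amount > 209264 USD: 11486 > 209264 is false
Combine:
[1.2] NOT false = true
[1] false OR true = true
[2.1] NOT false = true
[2.3] NOT false = true
[2] true OR false OR true = true
[3] false OR true = true
[4.2] NOT false = true
[4] false OR true = true
[5.1] NOT false = true
[5] true OR false = true
[6.2] NOT false = true
[6] false OR true OR false = true
[7.1] NOT false = true
[7] true OR false = true
[root] true AND true AND true AND true AND true AND true AND true = true
Overall: true → paid

Paid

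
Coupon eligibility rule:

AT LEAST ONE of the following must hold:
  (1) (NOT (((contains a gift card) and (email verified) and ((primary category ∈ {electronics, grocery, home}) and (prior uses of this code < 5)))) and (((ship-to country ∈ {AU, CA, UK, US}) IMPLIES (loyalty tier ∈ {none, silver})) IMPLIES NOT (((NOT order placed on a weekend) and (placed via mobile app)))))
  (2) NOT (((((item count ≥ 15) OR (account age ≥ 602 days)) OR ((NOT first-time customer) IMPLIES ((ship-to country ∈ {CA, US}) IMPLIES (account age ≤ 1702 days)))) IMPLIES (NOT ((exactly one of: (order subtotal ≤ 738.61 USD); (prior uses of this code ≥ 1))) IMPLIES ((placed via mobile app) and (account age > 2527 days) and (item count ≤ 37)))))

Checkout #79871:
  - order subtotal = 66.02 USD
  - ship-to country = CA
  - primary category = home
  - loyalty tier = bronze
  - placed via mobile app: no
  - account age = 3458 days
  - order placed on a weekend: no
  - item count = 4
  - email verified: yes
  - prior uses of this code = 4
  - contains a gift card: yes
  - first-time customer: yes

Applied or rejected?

Atomic conditions:
  contains a gift card: yes → true
  email verified: yes → true
  primary category ∈ {electronics, grocery, home}: home is in the set → true
  prior uses of this code < 5: 4 < 5 is true
  ship-to country ∈ {AU, CA, UK, US}: CA is in the set → true
  loyalty tier ∈ {none, silver}: bronze is not in the set → false
  NOT order placed on a weekend: no → true
  placed via mobile app: no → false
  item count ≥ 15: 4 ≥ 15 is false
  account age ≥ 602 days: 3458 ≥ 602 is true
  NOT first-time customer: yes → false
  ship-to country ∈ {CA, US}: CA is in the set → true
  account age ≤ 1702 days: 3458 ≤ 1702 is false
  order subtotal ≤ 738.61 USD: 66.02 ≤ 738.61 is true
  prior uses of this code ≥ 1: 4 ≥ 1 is true
  account age > 2527 days: 3458 > 2527 is true
  item count ≤ 37: 4 ≤ 37 is true
Combine:
[1.1.1.3] true AND true = true
[1.1.1] true AND true AND true = true
[1.1] NOT true = false
[1.2.1] true → false = false
[1.2.2.1] true AND false = false
[1.2.2] NOT false = true
[1.2] false → true (antecedent false ⇒ implication holds) = true
[1] false AND true = false
[2.1.1.1] false OR true = true
[2.1.1.2.2] true → false = false
[2.1.1.2] false → false (antecedent false ⇒ implication holds) = true
[2.1.1] true OR true = true
[2.1.2.1.1] exactly-one(true, true) = false
[2.1.2.1] NOT false = true
[2.1.2.2] false AND true AND true = false
[2.1.2] true → false = false
[2.1] true → false = false
[2] NOT false = true
[root] false OR true = true
Overall: true → applied

Applied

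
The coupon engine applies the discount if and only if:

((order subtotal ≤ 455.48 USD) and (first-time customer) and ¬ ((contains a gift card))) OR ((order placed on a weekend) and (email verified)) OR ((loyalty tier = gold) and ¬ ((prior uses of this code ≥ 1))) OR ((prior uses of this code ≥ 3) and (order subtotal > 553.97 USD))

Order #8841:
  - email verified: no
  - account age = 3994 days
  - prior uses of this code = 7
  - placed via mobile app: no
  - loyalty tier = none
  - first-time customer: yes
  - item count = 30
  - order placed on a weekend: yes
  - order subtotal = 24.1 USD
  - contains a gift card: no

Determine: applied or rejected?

Applied

Atomic conditions:
  order subtotal ≤ 455.48 USD: 24.1 ≤ 455.48 is true
  first-time customer: yes → true
  contains a gift card: no → false
  order placed on a weekend: yes → true
  email verified: no → false
  loyalty tier = gold: none == gold is false
  prior uses of this code ≥ 1: 7 ≥ 1 is true
  prior uses of this code ≥ 3: 7 ≥ 3 is true
  order subtotal > 553.97 USD: 24.1 > 553.97 is false
Combine:
[1.3] NOT false = true
[1] true AND true AND true = true
[2] true AND false = false
[3.2] NOT true = false
[3] false AND false = false
[4] true AND false = false
[root] true OR false OR false OR false = true
Overall: true → applied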